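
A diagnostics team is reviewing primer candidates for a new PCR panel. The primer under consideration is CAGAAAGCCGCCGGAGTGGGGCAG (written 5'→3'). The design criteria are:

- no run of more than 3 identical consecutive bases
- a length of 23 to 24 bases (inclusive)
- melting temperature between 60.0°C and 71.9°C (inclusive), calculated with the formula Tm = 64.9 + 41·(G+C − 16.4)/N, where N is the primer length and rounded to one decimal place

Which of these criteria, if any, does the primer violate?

Fails: homopolymer run.

Base counts: A=6, T=1, G=11, C=6 (length 24).
homopolymer run: longest run = 4, exceeds 3 ✗
length: length 24 ✓
Tm: Tm = 64.9 + 41·(17 − 16.4)/24 = 65.9°C ✓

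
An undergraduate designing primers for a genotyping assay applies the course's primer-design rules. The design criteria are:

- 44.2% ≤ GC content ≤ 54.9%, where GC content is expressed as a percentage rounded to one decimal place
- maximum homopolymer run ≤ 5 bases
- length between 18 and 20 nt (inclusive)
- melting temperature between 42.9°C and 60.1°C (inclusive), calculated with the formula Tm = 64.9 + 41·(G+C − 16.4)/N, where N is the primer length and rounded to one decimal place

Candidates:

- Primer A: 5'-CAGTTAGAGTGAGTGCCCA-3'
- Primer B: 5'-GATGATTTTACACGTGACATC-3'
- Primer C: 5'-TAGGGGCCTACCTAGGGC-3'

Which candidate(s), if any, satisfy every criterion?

Primer A (19 nt, A=5 T=4 G=6 C=4): GC 10/19 = 52.6% ✓; longest run = 3 ✓; length 19 ✓; Tm = 64.9 + 41·(10 − 16.4)/19 = 51.1°C ✓ — passes.
Primer B (21 nt, A=6 T=7 G=4 C=4): GC 8/21 = 38.1%, outside 44.2–54.9% ✗; longest run = 4 ✓; length 21, outside 18–20 ✗; Tm = 64.9 + 41·(8 − 16.4)/21 = 48.5°C ✓ — fails.
Primer C (18 nt, A=3 T=3 G=7 C=5): GC 12/18 = 66.7%, outside 44.2–54.9% ✗; longest run = 4 ✓; length 18 ✓; Tm = 64.9 + 41·(12 − 16.4)/18 = 54.9°C ✓ — fails.

Primer A only.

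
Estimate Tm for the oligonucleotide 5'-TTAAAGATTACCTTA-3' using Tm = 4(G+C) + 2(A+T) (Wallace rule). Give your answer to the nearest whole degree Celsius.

Base counts: A=6, T=6, G=1, C=2 (length 15).
Tm = 2·(6+6) + 4·(1+2) = 2·12 + 4·3 = 24 + 12 = 36°C.

36°C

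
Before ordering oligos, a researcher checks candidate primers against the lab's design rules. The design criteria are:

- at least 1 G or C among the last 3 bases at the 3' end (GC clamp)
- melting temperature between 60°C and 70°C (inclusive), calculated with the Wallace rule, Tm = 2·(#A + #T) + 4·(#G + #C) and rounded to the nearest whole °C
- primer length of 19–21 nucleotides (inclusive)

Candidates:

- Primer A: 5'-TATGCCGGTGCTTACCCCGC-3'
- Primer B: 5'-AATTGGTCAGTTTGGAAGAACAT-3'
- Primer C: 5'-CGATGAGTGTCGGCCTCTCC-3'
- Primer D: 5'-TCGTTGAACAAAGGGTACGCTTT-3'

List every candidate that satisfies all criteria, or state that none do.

Primer A (20 nt, A=2 T=5 G=5 C=8): 3' end CGC has 3 G/C ✓; Tm = 2·7 + 4·13 = 66°C ✓; length 20 ✓ — passes.
Primer B (23 nt, A=8 T=7 G=6 C=2): 3' end CAT has 1 G/C ✓; Tm = 2·15 + 4·8 = 62°C ✓; length 23, outside 19–21 ✗ — fails.
Primer C (20 nt, A=2 T=5 G=6 C=7): 3' end TCC has 2 G/C ✓; Tm = 2·7 + 4·13 = 66°C ✓; length 20 ✓ — passes.
Primer D (23 nt, A=6 T=7 G=6 C=4): 3' end TTT has 0 G/C, need ≥1 ✗; Tm = 2·13 + 4·10 = 66°C ✓; length 23, outside 19–21 ✗ — fails.

Primer A and Primer C.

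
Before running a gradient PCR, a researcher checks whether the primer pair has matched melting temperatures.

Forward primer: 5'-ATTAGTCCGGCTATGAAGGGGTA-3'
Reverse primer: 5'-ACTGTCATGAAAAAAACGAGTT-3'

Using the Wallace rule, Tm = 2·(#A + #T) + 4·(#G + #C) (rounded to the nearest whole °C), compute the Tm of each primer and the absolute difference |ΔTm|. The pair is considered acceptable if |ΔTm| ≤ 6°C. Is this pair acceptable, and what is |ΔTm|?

|ΔTm| = 10°C; the pair is not acceptable.

Forward: A=6 T=6 G=8 C=3 → Tm = 2·12 + 4·11 = 68°C.
Reverse: A=10 T=5 G=4 C=3 → Tm = 2·15 + 4·7 = 58°C.
|ΔTm| = |68 − 58| = 10°C, > 6°C.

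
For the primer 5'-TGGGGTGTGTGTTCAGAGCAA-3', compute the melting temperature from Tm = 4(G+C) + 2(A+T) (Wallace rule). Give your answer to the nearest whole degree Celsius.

Base counts: A=4, T=6, G=9, C=2 (length 21).
Tm = 2·(4+6) + 4·(9+2) = 2·10 + 4·11 = 20 + 44 = 64°C.

64°C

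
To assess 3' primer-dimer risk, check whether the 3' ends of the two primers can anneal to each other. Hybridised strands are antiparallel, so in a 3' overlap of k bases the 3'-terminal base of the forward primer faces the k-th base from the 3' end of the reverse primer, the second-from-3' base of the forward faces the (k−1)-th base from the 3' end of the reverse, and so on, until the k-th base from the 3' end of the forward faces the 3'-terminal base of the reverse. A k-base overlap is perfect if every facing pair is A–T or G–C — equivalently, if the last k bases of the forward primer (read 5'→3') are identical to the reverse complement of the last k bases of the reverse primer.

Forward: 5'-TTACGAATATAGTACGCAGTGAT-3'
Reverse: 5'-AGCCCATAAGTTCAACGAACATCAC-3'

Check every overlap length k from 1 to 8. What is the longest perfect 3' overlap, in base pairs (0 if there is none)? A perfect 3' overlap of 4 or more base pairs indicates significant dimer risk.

Longest perfect overlap: 5 complementary base pairs; significant dimer risk (threshold 4).

Last 8 bases (5'→3') — forward …GCAGTGAT, reverse …AACATCAC.
Reverse complement of the reverse primer's last 8 bases: GTGATGTT; its first k bases are the reverse complement of the reverse primer's last k bases, so a perfect k-base overlap needs the forward primer's last k bases to equal them.
Comparing (forward last k vs required): k=1: T vs G ✗; k=2: AT vs GT ✗; k=3: GAT vs GTG ✗; k=4: TGAT vs GTGA ✗; k=5: GTGAT vs GTGAT ✓; k=6: AGTGAT vs GTGATG ✗; k=7: CAGTGAT vs GTGATGT ✗; k=8: GCAGTGAT vs GTGATGTT ✗.
Only k = 5 is perfect, so the longest perfect 3' overlap is 5.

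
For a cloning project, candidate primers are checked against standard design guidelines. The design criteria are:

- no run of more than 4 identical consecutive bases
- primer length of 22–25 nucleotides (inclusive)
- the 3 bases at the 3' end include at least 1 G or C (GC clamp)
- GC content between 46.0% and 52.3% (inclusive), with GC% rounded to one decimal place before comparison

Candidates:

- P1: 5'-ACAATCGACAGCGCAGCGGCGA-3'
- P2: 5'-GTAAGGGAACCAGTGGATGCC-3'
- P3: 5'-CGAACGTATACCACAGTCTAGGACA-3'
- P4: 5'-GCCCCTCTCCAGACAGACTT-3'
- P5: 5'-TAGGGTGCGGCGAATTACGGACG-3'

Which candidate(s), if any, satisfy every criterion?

P1 (22 nt, A=7 T=1 G=7 C=7): longest run = 2 ✓; length 22 ✓; 3' end CGA has 2 G/C ✓; GC 14/22 = 63.6%, outside 46.0–52.3% ✗ — fails.
P2 (21 nt, A=6 T=3 G=8 C=4): longest run = 3 ✓; length 21, outside 22–25 ✗; 3' end GCC has 3 G/C ✓; GC 12/21 = 57.1%, outside 46.0–52.3% ✗ — fails.
P3 (25 nt, A=9 T=4 G=5 C=7): longest run = 2 ✓; length 25 ✓; 3' end ACA has 1 G/C ✓; GC 12/25 = 48.0% ✓ — passes.
P4 (20 nt, A=4 T=4 G=3 C=9): longest run = 4 ✓; length 20, outside 22–25 ✗; 3' end CTT has 1 G/C ✓; GC 12/20 = 60.0%, outside 46.0–52.3% ✗ — fails.
P5 (23 nt, A=5 T=4 G=10 C=4): longest run = 3 ✓; length 23 ✓; 3' end ACG has 2 G/C ✓; GC 14/23 = 60.9%, outside 46.0–52.3% ✗ — fails.

P3 only.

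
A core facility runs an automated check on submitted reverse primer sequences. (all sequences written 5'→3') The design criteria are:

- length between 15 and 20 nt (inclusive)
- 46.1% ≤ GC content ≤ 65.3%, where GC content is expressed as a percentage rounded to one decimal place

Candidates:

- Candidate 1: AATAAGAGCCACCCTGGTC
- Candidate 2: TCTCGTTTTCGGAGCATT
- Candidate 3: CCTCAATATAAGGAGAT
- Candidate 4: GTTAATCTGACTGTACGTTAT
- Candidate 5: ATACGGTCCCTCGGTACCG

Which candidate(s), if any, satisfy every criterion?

Candidate 1 and Candidate 5.

Candidate 1 (19 nt, A=6 T=3 G=4 C=6): length 19 ✓; GC 10/19 = 52.6% ✓ — passes.
Candidate 2 (18 nt, A=2 T=8 G=4 C=4): length 18 ✓; GC 8/18 = 44.4%, outside 46.1–65.3% ✗ — fails.
Candidate 3 (17 nt, A=7 T=4 G=3 C=3): length 17 ✓; GC 6/17 = 35.3%, outside 46.1–65.3% ✗ — fails.
Candidate 4 (21 nt, A=5 T=9 G=4 C=3): length 21, outside 15–20 ✗; GC 7/21 = 33.3%, outside 46.1–65.3% ✗ — fails.
Candidate 5 (19 nt, A=3 T=4 G=5 C=7): length 19 ✓; GC 12/19 = 63.2% ✓ — passes.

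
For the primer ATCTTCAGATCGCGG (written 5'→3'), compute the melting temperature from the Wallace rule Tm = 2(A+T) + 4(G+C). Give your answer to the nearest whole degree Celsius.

Base counts: A=3, T=4, G=4, C=4 (length 15).
Tm = 2·(3+4) + 4·(4+4) = 2·7 + 4·8 = 14 + 32 = 46°C.

46°C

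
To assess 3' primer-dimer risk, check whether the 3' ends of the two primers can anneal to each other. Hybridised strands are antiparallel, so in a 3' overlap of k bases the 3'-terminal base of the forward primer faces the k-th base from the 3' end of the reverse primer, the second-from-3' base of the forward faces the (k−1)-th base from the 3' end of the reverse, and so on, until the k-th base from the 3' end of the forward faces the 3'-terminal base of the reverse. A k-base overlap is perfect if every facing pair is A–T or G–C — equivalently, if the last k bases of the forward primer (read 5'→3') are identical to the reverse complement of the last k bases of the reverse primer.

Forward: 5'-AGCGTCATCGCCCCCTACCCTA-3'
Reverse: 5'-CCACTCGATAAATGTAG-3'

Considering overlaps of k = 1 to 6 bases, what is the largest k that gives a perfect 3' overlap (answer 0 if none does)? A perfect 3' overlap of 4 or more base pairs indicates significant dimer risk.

Last 6 bases (5'→3') — forward …ACCCTA, reverse …ATGTAG.
Reverse complement of the reverse primer's last 6 bases: CTACAT; its first k bases are the reverse complement of the reverse primer's last k bases, so a perfect k-base overlap needs the forward primer's last k bases to equal them.
Comparing (forward last k vs required): k=1: A vs C ✗; k=2: TA vs CT ✗; k=3: CTA vs CTA ✓; k=4: CCTA vs CTAC ✗; k=5: CCCTA vs CTACA ✗; k=6: ACCCTA vs CTACAT ✗.
Only k = 3 is perfect, so the longest perfect 3' overlap is 3.

Longest perfect overlap: 3 complementary base pairs; below the dimer-risk threshold (threshold 4).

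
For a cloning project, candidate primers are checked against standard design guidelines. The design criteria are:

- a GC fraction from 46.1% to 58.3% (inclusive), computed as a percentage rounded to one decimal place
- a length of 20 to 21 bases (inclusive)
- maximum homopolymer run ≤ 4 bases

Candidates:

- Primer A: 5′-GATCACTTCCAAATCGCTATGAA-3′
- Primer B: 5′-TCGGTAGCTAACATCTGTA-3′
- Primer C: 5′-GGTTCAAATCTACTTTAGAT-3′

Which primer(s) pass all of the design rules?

None of the candidates satisfy all criteria.

Primer A (23 nt, A=8 T=6 G=3 C=6): GC 9/23 = 39.1%, outside 46.1–58.3% ✗; length 23, outside 20–21 ✗; longest run = 3 ✓ — fails.
Primer B (19 nt, A=5 T=6 G=4 C=4): GC 8/19 = 42.1%, outside 46.1–58.3% ✗; length 19, outside 20–21 ✗; longest run = 2 ✓ — fails.
Primer C (20 nt, A=6 T=8 G=3 C=3): GC 6/20 = 30.0%, outside 46.1–58.3% ✗; length 20 ✓; longest run = 3 ✓ — fails.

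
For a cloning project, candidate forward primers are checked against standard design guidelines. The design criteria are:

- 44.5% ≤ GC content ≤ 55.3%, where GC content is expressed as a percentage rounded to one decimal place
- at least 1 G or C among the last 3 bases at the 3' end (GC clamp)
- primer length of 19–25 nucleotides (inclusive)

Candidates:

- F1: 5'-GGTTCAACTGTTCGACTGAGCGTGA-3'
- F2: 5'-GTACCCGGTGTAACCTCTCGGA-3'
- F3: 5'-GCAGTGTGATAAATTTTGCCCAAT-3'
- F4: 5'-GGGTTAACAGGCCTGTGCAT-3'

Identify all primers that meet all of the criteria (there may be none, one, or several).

F1 and F4.

F1 (25 nt, A=5 T=7 G=8 C=5): GC 13/25 = 52.0% ✓; 3' end TGA has 1 G/C ✓; length 25 ✓ — passes.
F2 (22 nt, A=4 T=5 G=6 C=7): GC 13/22 = 59.1%, outside 44.5–55.3% ✗; 3' end GGA has 2 G/C ✓; length 22 ✓ — fails.
F3 (24 nt, A=7 T=8 G=5 C=4): GC 9/24 = 37.5%, outside 44.5–55.3% ✗; 3' end AAT has 0 G/C, need ≥1 ✗; length 24 ✓ — fails.
F4 (20 nt, A=4 T=5 G=7 C=4): GC 11/20 = 55.0% ✓; 3' end CAT has 1 G/C ✓; length 20 ✓ — passes.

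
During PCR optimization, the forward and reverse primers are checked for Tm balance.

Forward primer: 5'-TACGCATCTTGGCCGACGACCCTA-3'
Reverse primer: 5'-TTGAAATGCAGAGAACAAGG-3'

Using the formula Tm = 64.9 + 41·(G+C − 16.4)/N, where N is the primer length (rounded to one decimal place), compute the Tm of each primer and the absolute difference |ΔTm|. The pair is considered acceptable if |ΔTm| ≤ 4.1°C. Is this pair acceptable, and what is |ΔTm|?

Forward: G+C = 14, N = 24 → Tm = 64.9 + 41·(14 − 16.4)/24 = 60.8°C.
Reverse: G+C = 8, N = 20 → Tm = 64.9 + 41·(8 − 16.4)/20 = 47.7°C.
|ΔTm| = |60.8 − 47.7| = 13.1°C, > 4.1°C.

|ΔTm| = 13.1°C; the pair is not acceptable.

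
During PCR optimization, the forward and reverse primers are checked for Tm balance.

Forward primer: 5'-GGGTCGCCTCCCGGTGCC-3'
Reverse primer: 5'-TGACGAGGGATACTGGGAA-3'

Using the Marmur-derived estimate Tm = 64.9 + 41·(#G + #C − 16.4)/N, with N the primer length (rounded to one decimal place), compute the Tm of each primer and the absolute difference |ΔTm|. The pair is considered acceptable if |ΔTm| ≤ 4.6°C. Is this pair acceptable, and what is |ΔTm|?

Forward: G+C = 15, N = 18 → Tm = 64.9 + 41·(15 − 16.4)/18 = 61.7°C.
Reverse: G+C = 10, N = 19 → Tm = 64.9 + 41·(10 − 16.4)/19 = 51.1°C.
|ΔTm| = |61.7 − 51.1| = 10.6°C, > 4.6°C.

|ΔTm| = 10.6°C; the pair is not acceptable.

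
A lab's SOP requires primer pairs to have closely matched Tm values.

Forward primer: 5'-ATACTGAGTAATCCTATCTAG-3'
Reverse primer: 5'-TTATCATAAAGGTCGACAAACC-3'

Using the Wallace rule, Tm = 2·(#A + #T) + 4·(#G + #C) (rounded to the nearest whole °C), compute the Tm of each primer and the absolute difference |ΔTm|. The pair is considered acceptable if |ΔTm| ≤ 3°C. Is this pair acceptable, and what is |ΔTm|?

Forward: A=7 T=7 G=3 C=4 → Tm = 2·14 + 4·7 = 56°C.
Reverse: A=9 T=5 G=3 C=5 → Tm = 2·14 + 4·8 = 60°C.
|ΔTm| = |56 − 60| = 4°C, > 3°C.

|ΔTm| = 4°C; the pair is not acceptable.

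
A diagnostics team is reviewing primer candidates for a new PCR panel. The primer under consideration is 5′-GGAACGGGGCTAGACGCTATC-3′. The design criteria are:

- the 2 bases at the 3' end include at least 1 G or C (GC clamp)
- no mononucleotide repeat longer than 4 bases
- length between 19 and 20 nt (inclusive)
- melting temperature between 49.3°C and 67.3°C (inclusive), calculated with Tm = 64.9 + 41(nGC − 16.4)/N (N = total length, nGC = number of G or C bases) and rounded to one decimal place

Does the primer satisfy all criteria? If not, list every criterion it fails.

Base counts: A=5, T=3, G=8, C=5 (length 21).
GC clamp: 3' end TC has 1 G/C ✓
homopolymer run: longest run = 4 ✓
length: length 21, outside 19–20 ✗
Tm: Tm = 64.9 + 41·(13 − 16.4)/21 = 58.3°C ✓

Fails: length.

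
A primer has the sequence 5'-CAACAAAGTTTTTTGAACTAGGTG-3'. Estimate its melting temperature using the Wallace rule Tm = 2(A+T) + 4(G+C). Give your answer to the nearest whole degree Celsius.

Base counts: A=8, T=8, G=5, C=3 (length 24).
Tm = 2·(8+8) + 4·(5+3) = 2·16 + 4·8 = 32 + 32 = 64°C.

64°C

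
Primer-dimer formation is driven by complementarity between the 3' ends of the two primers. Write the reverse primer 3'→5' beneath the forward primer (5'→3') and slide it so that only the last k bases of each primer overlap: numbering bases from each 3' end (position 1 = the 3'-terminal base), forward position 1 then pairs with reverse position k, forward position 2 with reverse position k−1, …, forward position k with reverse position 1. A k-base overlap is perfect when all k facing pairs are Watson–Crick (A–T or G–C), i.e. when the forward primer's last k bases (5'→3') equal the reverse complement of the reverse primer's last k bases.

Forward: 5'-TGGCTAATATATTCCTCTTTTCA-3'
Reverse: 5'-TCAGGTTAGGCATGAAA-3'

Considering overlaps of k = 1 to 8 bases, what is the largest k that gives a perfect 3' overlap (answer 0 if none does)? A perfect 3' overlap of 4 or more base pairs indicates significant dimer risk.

Longest perfect overlap: 5 complementary base pairs; significant dimer risk (threshold 4).

Last 8 bases (5'→3') — forward …TCTTTTCA, reverse …GCATGAAA.
Reverse complement of the reverse primer's last 8 bases: TTTCATGC; its first k bases are the reverse complement of the reverse primer's last k bases, so a perfect k-base overlap needs the forward primer's last k bases to equal them.
Comparing (forward last k vs required): k=1: A vs T ✗; k=2: CA vs TT ✗; k=3: TCA vs TTT ✗; k=4: TTCA vs TTTC ✗; k=5: TTTCA vs TTTCA ✓; k=6: TTTTCA vs TTTCAT ✗; k=7: CTTTTCA vs TTTCATG ✗; k=8: TCTTTTCA vs TTTCATGC ✗.
Only k = 5 is perfect, so the longest perfect 3' overlap is 5.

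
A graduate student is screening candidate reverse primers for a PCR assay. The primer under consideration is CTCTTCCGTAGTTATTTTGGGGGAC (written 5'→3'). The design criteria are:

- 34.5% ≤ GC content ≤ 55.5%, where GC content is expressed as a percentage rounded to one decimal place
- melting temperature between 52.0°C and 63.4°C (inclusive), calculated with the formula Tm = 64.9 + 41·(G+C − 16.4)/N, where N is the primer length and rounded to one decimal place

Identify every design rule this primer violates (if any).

Meets all criteria.

Base counts: A=3, T=10, G=7, C=5 (length 25).
GC content: GC 12/25 = 48.0% ✓
Tm: Tm = 64.9 + 41·(12 − 16.4)/25 = 57.7°C ✓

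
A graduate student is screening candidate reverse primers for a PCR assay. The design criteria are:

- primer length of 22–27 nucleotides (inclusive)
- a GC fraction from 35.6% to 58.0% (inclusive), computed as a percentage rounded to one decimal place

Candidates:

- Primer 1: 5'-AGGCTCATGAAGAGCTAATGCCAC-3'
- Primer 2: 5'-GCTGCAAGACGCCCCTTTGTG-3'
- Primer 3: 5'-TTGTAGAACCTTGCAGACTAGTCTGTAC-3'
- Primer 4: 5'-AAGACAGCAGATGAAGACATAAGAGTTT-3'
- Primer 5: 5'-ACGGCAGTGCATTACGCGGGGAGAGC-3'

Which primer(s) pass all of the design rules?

Primer 1 (24 nt, A=8 T=4 G=6 C=6): length 24 ✓; GC 12/24 = 50.0% ✓ — passes.
Primer 2 (21 nt, A=3 T=5 G=6 C=7): length 21, outside 22–27 ✗; GC 13/21 = 61.9%, outside 35.6–58.0% ✗ — fails.
Primer 3 (28 nt, A=7 T=9 G=6 C=6): length 28, outside 22–27 ✗; GC 12/28 = 42.9% ✓ — fails.
Primer 4 (28 nt, A=13 T=5 G=7 C=3): length 28, outside 22–27 ✗; GC 10/28 = 35.7% ✓ — fails.
Primer 5 (26 nt, A=6 T=3 G=11 C=6): length 26 ✓; GC 17/26 = 65.4%, outside 35.6–58.0% ✗ — fails.

Primer 1 only.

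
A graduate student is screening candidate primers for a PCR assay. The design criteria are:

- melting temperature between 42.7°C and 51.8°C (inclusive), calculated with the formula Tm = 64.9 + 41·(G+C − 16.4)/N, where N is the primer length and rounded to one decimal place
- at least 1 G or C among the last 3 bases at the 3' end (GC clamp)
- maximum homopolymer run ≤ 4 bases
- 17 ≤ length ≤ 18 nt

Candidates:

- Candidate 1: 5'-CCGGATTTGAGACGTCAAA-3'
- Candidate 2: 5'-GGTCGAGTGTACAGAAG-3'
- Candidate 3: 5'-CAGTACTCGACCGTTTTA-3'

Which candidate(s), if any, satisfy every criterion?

Candidate 2 only.

Candidate 1 (19 nt, A=6 T=4 G=5 C=4): Tm = 64.9 + 41·(9 − 16.4)/19 = 48.9°C ✓; 3' end AAA has 0 G/C, need ≥1 ✗; longest run = 3 ✓; length 19, outside 17–18 ✗ — fails.
Candidate 2 (17 nt, A=5 T=3 G=7 C=2): Tm = 64.9 + 41·(9 − 16.4)/17 = 47.1°C ✓; 3' end AAG has 1 G/C ✓; longest run = 2 ✓; length 17 ✓ — passes.
Candidate 3 (18 nt, A=4 T=6 G=3 C=5): Tm = 64.9 + 41·(8 − 16.4)/18 = 45.8°C ✓; 3' end TTA has 0 G/C, need ≥1 ✗; longest run = 4 ✓; length 18 ✓ — fails.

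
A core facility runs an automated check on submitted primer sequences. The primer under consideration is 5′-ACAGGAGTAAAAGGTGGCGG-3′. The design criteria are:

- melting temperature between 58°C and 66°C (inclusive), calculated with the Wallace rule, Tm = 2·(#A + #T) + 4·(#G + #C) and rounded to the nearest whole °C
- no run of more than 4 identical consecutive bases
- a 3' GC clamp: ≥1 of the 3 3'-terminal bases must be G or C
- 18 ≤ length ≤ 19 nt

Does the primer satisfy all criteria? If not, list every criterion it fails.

Fails: length.

Base counts: A=7, T=2, G=9, C=2 (length 20).
Tm: Tm = 2·9 + 4·11 = 62°C ✓
homopolymer run: longest run = 4 ✓
GC clamp: 3' end CGG has 3 G/C ✓
length: length 20, outside 18–19 ✗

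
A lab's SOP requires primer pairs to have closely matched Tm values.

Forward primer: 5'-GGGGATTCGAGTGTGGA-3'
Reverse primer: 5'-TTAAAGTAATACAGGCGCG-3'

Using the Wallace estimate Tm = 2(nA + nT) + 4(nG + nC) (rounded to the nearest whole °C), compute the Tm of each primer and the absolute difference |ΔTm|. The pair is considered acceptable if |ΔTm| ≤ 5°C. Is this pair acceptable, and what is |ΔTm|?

|ΔTm| = 0°C; the pair is acceptable.

Forward: A=3 T=4 G=9 C=1 → Tm = 2·7 + 4·10 = 54°C.
Reverse: A=7 T=4 G=5 C=3 → Tm = 2·11 + 4·8 = 54°C.
|ΔTm| = |54 − 54| = 0°C, ≤ 5°C.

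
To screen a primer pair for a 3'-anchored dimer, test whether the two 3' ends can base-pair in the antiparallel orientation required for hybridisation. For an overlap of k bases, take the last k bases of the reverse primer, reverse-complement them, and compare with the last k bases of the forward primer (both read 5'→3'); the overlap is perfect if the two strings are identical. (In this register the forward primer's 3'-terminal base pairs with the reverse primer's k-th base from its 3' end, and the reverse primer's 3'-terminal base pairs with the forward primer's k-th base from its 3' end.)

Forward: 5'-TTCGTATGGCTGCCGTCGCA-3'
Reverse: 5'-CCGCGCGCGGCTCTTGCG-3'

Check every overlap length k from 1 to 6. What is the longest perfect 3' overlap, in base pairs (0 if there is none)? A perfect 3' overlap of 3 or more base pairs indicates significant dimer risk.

Longest perfect overlap: 4 complementary base pairs; significant dimer risk (threshold 3).

Last 6 bases (5'→3') — forward …GTCGCA, reverse …CTTGCG.
Reverse complement of the reverse primer's last 6 bases: CGCAAG; its first k bases are the reverse complement of the reverse primer's last k bases, so a perfect k-base overlap needs the forward primer's last k bases to equal them.
Comparing (forward last k vs required): k=1: A vs C ✗; k=2: CA vs CG ✗; k=3: GCA vs CGC ✗; k=4: CGCA vs CGCA ✓; k=5: TCGCA vs CGCAA ✗; k=6: GTCGCA vs CGCAAG ✗.
Only k = 4 is perfect, so the longest perfect 3' overlap is 4.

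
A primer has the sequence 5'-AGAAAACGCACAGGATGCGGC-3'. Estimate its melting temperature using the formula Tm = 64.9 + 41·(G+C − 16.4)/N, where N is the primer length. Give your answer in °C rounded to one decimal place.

56.3°C

Base counts: A=8, T=1, G=7, C=5; G+C = 12, N = 21.
Tm = 64.9 + 41·(12 − 16.4)/21 = 64.9 + -180.40/21 = 56.3°C.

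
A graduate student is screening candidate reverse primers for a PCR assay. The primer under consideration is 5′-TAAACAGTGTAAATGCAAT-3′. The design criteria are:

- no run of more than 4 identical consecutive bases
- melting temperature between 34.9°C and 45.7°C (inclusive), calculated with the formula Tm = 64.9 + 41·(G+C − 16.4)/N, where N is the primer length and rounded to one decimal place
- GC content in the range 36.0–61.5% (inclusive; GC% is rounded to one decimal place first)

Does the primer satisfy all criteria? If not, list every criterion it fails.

Fails: GC content.

Base counts: A=9, T=5, G=3, C=2 (length 19).
homopolymer run: longest run = 3 ✓
Tm: Tm = 64.9 + 41·(5 − 16.4)/19 = 40.3°C ✓
GC content: GC 5/19 = 26.3%, outside 36.0–61.5% ✗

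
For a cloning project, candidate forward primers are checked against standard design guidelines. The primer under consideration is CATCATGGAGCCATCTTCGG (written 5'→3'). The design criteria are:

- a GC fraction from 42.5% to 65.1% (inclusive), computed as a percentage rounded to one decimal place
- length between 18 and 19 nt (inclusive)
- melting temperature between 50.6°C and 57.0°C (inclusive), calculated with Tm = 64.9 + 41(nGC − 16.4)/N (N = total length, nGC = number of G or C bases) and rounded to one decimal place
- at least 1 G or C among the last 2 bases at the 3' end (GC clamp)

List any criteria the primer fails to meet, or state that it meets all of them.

Base counts: A=4, T=5, G=5, C=6 (length 20).
GC content: GC 11/20 = 55.0% ✓
length: length 20, outside 18–19 ✗
Tm: Tm = 64.9 + 41·(11 − 16.4)/20 = 53.8°C ✓
GC clamp: 3' end GG has 2 G/C ✓

Fails: length.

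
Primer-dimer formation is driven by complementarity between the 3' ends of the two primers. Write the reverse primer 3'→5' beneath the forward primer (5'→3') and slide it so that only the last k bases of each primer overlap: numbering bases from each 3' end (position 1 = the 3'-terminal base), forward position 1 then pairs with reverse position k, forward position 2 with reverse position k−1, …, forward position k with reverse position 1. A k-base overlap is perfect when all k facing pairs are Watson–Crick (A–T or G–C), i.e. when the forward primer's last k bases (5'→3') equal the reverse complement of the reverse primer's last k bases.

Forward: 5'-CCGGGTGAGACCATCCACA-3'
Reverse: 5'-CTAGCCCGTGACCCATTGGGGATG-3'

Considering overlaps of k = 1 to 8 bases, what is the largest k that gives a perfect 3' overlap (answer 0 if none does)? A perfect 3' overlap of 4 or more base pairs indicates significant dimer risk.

Longest perfect overlap: 2 complementary base pairs; below the dimer-risk threshold (threshold 4).

Last 8 bases (5'→3') — forward …CATCCACA, reverse …TGGGGATG.
Reverse complement of the reverse primer's last 8 bases: CATCCCCA; its first k bases are the reverse complement of the reverse primer's last k bases, so a perfect k-base overlap needs the forward primer's last k bases to equal them.
Comparing (forward last k vs required): k=1: A vs C ✗; k=2: CA vs CA ✓; k=3: ACA vs CAT ✗; k=4: CACA vs CATC ✗; k=5: CCACA vs CATCC ✗; k=6: TCCACA vs CATCCC ✗; k=7: ATCCACA vs CATCCCC ✗; k=8: CATCCACA vs CATCCCCA ✗.
Only k = 2 is perfect, so the longest perfect 3' overlap is 2.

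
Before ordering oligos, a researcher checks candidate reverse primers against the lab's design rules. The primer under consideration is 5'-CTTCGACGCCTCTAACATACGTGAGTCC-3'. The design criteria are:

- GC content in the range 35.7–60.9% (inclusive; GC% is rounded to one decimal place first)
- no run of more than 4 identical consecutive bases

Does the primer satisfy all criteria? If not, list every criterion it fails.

Meets all criteria.

Base counts: A=6, T=7, G=5, C=10 (length 28).
GC content: GC 15/28 = 53.6% ✓
homopolymer run: longest run = 2 ✓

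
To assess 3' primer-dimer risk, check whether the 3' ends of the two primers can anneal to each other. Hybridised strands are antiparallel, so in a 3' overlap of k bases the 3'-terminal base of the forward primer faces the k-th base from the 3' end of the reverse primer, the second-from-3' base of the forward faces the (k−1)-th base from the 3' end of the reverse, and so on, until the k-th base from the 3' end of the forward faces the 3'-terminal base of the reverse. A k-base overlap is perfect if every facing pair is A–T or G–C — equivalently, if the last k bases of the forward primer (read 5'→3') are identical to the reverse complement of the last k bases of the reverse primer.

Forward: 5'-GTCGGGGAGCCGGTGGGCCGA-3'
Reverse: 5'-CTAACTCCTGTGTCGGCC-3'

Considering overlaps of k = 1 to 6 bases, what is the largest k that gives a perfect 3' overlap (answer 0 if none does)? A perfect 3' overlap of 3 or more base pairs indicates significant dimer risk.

Longest perfect overlap: 6 complementary base pairs; significant dimer risk (threshold 3).

Last 6 bases (5'→3') — forward …GGCCGA, reverse …TCGGCC.
Reverse complement of the reverse primer's last 6 bases: GGCCGA; its first k bases are the reverse complement of the reverse primer's last k bases, so a perfect k-base overlap needs the forward primer's last k bases to equal them.
Comparing (forward last k vs required): k=1: A vs G ✗; k=2: GA vs GG ✗; k=3: CGA vs GGC ✗; k=4: CCGA vs GGCC ✗; k=5: GCCGA vs GGCCG ✗; k=6: GGCCGA vs GGCCGA ✓.
Only k = 6 is perfect, so the longest perfect 3' overlap is 6.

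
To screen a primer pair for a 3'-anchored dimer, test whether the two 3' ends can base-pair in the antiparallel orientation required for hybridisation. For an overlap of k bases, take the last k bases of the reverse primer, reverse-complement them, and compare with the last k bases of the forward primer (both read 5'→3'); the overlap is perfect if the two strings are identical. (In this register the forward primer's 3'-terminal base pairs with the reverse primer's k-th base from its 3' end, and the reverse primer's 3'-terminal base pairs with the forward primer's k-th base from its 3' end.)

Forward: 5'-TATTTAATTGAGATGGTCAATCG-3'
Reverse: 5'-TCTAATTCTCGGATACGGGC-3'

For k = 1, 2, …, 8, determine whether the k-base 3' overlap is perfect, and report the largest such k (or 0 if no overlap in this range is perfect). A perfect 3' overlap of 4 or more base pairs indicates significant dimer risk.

Longest perfect overlap: 1 complementary base pair; below the dimer-risk threshold (threshold 4).

Last 8 bases (5'→3') — forward …GTCAATCG, reverse …ATACGGGC.
Reverse complement of the reverse primer's last 8 bases: GCCCGTAT; its first k bases are the reverse complement of the reverse primer's last k bases, so a perfect k-base overlap needs the forward primer's last k bases to equal them.
Comparing (forward last k vs required): k=1: G vs G ✓; k=2: CG vs GC ✗; k=3: TCG vs GCC ✗; k=4: ATCG vs GCCC ✗; k=5: AATCG vs GCCCG ✗; k=6: CAATCG vs GCCCGT ✗; k=7: TCAATCG vs GCCCGTA ✗; k=8: GTCAATCG vs GCCCGTAT ✗.
Only k = 1 is perfect, so the longest perfect 3' overlap is 1.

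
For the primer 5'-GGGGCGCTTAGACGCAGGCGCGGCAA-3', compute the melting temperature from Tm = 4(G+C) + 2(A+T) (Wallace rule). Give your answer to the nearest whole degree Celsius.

90°C

Base counts: A=5, T=2, G=12, C=7 (length 26).
Tm = 2·(5+2) + 4·(12+7) = 2·7 + 4·19 = 14 + 76 = 90°C.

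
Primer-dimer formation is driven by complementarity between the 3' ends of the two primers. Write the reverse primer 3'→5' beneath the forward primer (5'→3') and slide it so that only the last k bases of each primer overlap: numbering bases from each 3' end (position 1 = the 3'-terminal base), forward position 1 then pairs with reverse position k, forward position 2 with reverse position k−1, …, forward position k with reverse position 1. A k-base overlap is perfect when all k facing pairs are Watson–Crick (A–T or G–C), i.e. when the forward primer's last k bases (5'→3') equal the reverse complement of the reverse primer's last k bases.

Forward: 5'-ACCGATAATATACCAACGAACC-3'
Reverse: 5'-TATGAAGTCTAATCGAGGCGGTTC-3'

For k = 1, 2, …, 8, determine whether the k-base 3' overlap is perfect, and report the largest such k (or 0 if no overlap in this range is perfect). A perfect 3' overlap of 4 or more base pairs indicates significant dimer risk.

Longest perfect overlap: 5 complementary base pairs; significant dimer risk (threshold 4).

Last 8 bases (5'→3') — forward …AACGAACC, reverse …GGCGGTTC.
Reverse complement of the reverse primer's last 8 bases: GAACCGCC; its first k bases are the reverse complement of the reverse primer's last k bases, so a perfect k-base overlap needs the forward primer's last k bases to equal them.
Comparing (forward last k vs required): k=1: C vs G ✗; k=2: CC vs GA ✗; k=3: ACC vs GAA ✗; k=4: AACC vs GAAC ✗; k=5: GAACC vs GAACC ✓; k=6: CGAACC vs GAACCG ✗; k=7: ACGAACC vs GAACCGC ✗; k=8: AACGAACC vs GAACCGCC ✗.
Only k = 5 is perfect, so the longest perfect 3' overlap is 5.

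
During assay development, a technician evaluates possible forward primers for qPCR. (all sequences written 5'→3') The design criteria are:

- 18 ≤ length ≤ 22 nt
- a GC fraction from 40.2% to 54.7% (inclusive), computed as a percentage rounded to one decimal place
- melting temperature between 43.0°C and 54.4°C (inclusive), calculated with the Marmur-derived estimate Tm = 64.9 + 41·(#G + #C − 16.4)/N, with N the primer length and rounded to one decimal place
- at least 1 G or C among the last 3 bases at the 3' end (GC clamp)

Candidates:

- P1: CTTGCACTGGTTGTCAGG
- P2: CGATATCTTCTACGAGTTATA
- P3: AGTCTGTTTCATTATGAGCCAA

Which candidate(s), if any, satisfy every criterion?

None of the candidates satisfy all criteria.

P1 (18 nt, A=2 T=6 G=6 C=4): length 18 ✓; GC 10/18 = 55.6%, outside 40.2–54.7% ✗; Tm = 64.9 + 41·(10 − 16.4)/18 = 50.3°C ✓; 3' end AGG has 2 G/C ✓ — fails.
P2 (21 nt, A=6 T=8 G=3 C=4): length 21 ✓; GC 7/21 = 33.3%, outside 40.2–54.7% ✗; Tm = 64.9 + 41·(7 − 16.4)/21 = 46.5°C ✓; 3' end ATA has 0 G/C, need ≥1 ✗ — fails.
P3 (22 nt, A=6 T=8 G=4 C=4): length 22 ✓; GC 8/22 = 36.4%, outside 40.2–54.7% ✗; Tm = 64.9 + 41·(8 − 16.4)/22 = 49.2°C ✓; 3' end CAA has 1 G/C ✓ — fails.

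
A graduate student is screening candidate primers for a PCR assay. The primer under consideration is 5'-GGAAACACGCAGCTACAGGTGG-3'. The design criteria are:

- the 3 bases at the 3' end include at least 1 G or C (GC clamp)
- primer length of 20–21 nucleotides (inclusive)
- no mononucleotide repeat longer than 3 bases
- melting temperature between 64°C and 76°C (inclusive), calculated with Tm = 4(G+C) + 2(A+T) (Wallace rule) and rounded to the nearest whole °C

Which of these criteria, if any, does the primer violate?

Base counts: A=7, T=2, G=8, C=5 (length 22).
GC clamp: 3' end TGG has 2 G/C ✓
length: length 22, outside 20–21 ✗
homopolymer run: longest run = 3 ✓
Tm: Tm = 2·9 + 4·13 = 70°C ✓

Fails: length.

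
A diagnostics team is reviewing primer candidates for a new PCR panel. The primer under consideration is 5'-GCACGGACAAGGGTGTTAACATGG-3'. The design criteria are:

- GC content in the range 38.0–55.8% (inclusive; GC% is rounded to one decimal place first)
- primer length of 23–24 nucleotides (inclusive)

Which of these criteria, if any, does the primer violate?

Meets all criteria.

Base counts: A=7, T=4, G=9, C=4 (length 24).
GC content: GC 13/24 = 54.2% ✓
length: length 24 ✓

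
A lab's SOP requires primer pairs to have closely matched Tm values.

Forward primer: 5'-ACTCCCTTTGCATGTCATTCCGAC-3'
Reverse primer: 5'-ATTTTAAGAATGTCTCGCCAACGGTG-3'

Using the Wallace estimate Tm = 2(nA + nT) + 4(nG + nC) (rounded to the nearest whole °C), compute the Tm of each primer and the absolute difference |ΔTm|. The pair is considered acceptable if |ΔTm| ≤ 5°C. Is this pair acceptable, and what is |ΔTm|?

Forward: A=4 T=8 G=3 C=9 → Tm = 2·12 + 4·12 = 72°C.
Reverse: A=7 T=8 G=6 C=5 → Tm = 2·15 + 4·11 = 74°C.
|ΔTm| = |72 − 74| = 2°C, ≤ 5°C.

|ΔTm| = 2°C; the pair is acceptable.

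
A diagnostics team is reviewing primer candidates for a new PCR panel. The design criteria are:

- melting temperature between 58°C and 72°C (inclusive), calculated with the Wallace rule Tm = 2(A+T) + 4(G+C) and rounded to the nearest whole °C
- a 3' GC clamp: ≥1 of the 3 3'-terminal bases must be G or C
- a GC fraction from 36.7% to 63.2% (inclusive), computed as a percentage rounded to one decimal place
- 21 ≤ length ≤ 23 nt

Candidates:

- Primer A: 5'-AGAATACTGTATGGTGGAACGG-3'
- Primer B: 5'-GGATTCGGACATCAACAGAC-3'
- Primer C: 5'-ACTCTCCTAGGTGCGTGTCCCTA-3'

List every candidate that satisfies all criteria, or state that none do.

Primer A and Primer C.

Primer A (22 nt, A=7 T=5 G=8 C=2): Tm = 2·12 + 4·10 = 64°C ✓; 3' end CGG has 3 G/C ✓; GC 10/22 = 45.5% ✓; length 22 ✓ — passes.
Primer B (20 nt, A=7 T=3 G=5 C=5): Tm = 2·10 + 4·10 = 60°C ✓; 3' end GAC has 2 G/C ✓; GC 10/20 = 50.0% ✓; length 20, outside 21–23 ✗ — fails.
Primer C (23 nt, A=3 T=7 G=5 C=8): Tm = 2·10 + 4·13 = 72°C ✓; 3' end CTA has 1 G/C ✓; GC 13/23 = 56.5% ✓; length 23 ✓ — passes.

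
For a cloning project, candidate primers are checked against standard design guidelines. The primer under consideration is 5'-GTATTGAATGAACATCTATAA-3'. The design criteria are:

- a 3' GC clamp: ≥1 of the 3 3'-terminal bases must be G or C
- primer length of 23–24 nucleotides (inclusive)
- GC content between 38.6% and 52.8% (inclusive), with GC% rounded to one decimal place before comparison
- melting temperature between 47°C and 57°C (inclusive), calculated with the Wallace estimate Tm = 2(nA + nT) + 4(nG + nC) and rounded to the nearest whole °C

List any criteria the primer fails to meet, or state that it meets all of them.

Base counts: A=9, T=7, G=3, C=2 (length 21).
GC clamp: 3' end TAA has 0 G/C, need ≥1 ✗
length: length 21, outside 23–24 ✗
GC content: GC 5/21 = 23.8%, outside 38.6–52.8% ✗
Tm: Tm = 2·16 + 4·5 = 52°C ✓

Fails: GC clamp, length, GC content.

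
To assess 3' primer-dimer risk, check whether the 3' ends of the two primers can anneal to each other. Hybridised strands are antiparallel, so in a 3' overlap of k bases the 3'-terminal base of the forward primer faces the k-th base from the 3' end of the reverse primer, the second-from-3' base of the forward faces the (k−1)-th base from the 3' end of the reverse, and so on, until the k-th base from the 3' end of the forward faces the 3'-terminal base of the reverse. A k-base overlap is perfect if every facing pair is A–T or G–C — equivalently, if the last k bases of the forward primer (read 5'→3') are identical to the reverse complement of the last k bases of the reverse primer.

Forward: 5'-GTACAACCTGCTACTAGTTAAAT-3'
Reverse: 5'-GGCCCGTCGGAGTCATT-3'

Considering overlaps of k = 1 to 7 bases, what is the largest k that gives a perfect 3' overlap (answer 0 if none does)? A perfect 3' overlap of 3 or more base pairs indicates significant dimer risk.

Longest perfect overlap: 3 complementary base pairs; significant dimer risk (threshold 3).

Last 7 bases (5'→3') — forward …GTTAAAT, reverse …AGTCATT.
Reverse complement of the reverse primer's last 7 bases: AATGACT; its first k bases are the reverse complement of the reverse primer's last k bases, so a perfect k-base overlap needs the forward primer's last k bases to equal them.
Comparing (forward last k vs required): k=1: T vs A ✗; k=2: AT vs AA ✗; k=3: AAT vs AAT ✓; k=4: AAAT vs AATG ✗; k=5: TAAAT vs AATGA ✗; k=6: TTAAAT vs AATGAC ✗; k=7: GTTAAAT vs AATGACT ✗.
Only k = 3 is perfect, so the longest perfect 3' overlap is 3.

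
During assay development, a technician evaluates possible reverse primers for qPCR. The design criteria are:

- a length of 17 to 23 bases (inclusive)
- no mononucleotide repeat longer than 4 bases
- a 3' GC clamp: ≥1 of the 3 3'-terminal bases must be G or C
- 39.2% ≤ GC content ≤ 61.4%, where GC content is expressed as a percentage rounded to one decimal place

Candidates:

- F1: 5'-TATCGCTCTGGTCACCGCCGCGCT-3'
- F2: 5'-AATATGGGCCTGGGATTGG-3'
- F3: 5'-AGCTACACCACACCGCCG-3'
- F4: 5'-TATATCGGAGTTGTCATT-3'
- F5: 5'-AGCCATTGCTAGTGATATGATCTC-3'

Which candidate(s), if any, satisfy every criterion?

F2 only.

F1 (24 nt, A=2 T=6 G=6 C=10): length 24, outside 17–23 ✗; longest run = 2 ✓; 3' end GCT has 2 G/C ✓; GC 16/24 = 66.7%, outside 39.2–61.4% ✗ — fails.
F2 (19 nt, A=4 T=5 G=8 C=2): length 19 ✓; longest run = 3 ✓; 3' end TGG has 2 G/C ✓; GC 10/19 = 52.6% ✓ — passes.
F3 (18 nt, A=5 T=1 G=3 C=9): length 18 ✓; longest run = 2 ✓; 3' end CCG has 3 G/C ✓; GC 12/18 = 66.7%, outside 39.2–61.4% ✗ — fails.
F4 (18 nt, A=4 T=8 G=4 C=2): length 18 ✓; longest run = 2 ✓; 3' end ATT has 0 G/C, need ≥1 ✗; GC 6/18 = 33.3%, outside 39.2–61.4% ✗ — fails.
F5 (24 nt, A=6 T=8 G=5 C=5): length 24, outside 17–23 ✗; longest run = 2 ✓; 3' end CTC has 2 G/C ✓; GC 10/24 = 41.7% ✓ — fails.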